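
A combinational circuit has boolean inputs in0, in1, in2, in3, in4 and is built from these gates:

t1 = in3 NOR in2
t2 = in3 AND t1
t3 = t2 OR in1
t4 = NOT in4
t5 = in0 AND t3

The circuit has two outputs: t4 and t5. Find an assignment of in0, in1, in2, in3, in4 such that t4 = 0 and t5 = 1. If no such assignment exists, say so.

Check with in0=1, in1=1, in2=1, in3=1, in4=1:
t1 = in3 NOR in2 = 1 NOR 1 = 0
t2 = in3 AND t1 = 1 AND 0 = 0
t3 = t2 OR in1 = 0 OR 1 = 1
t4 = NOT in4 = NOT 1 = 0
t5 = in0 AND t3 = 1 AND 1 = 1
So t4 = 0 and t5 = 1.

in0=1, in1=1, in2=1, in3=1, in4=1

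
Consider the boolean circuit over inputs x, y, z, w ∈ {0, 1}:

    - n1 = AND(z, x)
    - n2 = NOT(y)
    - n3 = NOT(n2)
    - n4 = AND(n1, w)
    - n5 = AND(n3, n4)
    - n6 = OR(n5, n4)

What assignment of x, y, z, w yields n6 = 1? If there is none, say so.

n6 = OR(n5, n4) must be 1, so at least one of n5, n4 is 1.
Check with x=1 y=0 z=1 w=1:
n1 = AND(z, x) = AND(1, 1) = 1
n2 = NOT(y) = NOT 0 = 1
n3 = NOT(n2) = NOT 1 = 0
n4 = AND(n1, w) = AND(1, 1) = 1
n5 = AND(n3, n4) = AND(0, 1) = 0
n6 = OR(n5, n4) = OR(0, 1) = 1
So n6 = 1 as required.

x=1 y=0 z=1 w=1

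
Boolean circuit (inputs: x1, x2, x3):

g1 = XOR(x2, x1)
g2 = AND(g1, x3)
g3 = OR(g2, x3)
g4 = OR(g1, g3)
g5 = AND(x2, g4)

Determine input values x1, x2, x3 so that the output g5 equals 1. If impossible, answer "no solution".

g5 = AND(x2, g4) must be 1, so both x2 = 1 and g4 = 1.
Check with x1=0 x2=1 x3=0:
g1 = XOR(x2, x1) = XOR(1, 0) = 1
g2 = AND(g1, x3) = AND(1, 0) = 0
g3 = OR(g2, x3) = OR(0, 0) = 0
g4 = OR(g1, g3) = OR(1, 0) = 1
g5 = AND(x2, g4) = AND(1, 1) = 1
So g5 = 1 as required.

x1=0 x2=1 x3=0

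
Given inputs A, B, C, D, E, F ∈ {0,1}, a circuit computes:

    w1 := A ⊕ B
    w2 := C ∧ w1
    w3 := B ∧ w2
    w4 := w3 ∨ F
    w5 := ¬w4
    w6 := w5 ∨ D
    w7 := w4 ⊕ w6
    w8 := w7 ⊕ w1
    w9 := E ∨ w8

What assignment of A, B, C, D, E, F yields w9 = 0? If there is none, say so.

A=1 B=0 C=0 D=0 E=0 F=1

w9 = E ∨ w8 must be 0, so both E = 0 and w8 = 0.
Check with A=1 B=0 C=0 D=0 E=0 F=1:
w1 = A ⊕ B = 1 ⊕ 0 = 1
w2 = C ∧ w1 = 0 ∧ 1 = 0
w3 = B ∧ w2 = 0 ∧ 0 = 0
w4 = w3 ∨ F = 0 ∨ 1 = 1
w5 = ¬w4 = ¬1 = 0
w6 = w5 ∨ D = 0 ∨ 0 = 0
w7 = w4 ⊕ w6 = 1 ⊕ 0 = 1
w8 = w7 ⊕ w1 = 1 ⊕ 1 = 0
w9 = E ∨ w8 = 0 ∨ 0 = 0
So w9 = 0 as required.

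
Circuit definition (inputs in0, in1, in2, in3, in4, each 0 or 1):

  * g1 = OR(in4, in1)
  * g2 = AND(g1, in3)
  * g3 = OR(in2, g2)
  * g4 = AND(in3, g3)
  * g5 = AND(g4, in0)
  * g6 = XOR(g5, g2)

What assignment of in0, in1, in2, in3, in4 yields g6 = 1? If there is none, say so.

in0=0, in1=0, in2=1, in3=1, in4=1

g6 = XOR(g5, g2) must be 1, so g5 and g2 differ.
Check with in0=0, in1=0, in2=1, in3=1, in4=1:
g1 = OR(in4, in1) = OR(1, 0) = 1
g2 = AND(g1, in3) = AND(1, 1) = 1
g3 = OR(in2, g2) = OR(1, 1) = 1
g4 = AND(in3, g3) = AND(1, 1) = 1
g5 = AND(g4, in0) = AND(1, 0) = 0
g6 = XOR(g5, g2) = XOR(0, 1) = 1
So g6 = 1 as required.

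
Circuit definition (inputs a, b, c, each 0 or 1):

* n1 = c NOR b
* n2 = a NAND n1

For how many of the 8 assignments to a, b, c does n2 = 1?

7

n2 = a NAND n1 must be 1, so at least one of a, n1 is 0.
Enumerating the 8 input combinations, 7 give n2 = 1 and 1 give n2 = 0.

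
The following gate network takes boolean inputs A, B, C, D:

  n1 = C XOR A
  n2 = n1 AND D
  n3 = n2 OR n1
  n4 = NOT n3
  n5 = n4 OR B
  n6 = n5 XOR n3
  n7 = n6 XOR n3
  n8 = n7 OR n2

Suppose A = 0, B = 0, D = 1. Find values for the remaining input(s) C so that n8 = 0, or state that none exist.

no solution exists

With A = 0, B = 0, D = 1 fixed, none of the 2 settings of C give n8 = 0.
For example, with C=1:
n1 = C XOR A = 1 XOR 0 = 1
n2 = n1 AND D = 1 AND 1 = 1
n3 = n2 OR n1 = 1 OR 1 = 1
n4 = NOT n3 = NOT 1 = 0
n5 = n4 OR B = 0 OR 0 = 0
n6 = n5 XOR n3 = 0 XOR 1 = 1
n7 = n6 XOR n3 = 1 XOR 1 = 0
n8 = n7 OR n2 = 0 OR 1 = 1
giving n8 = 1 ≠ 0.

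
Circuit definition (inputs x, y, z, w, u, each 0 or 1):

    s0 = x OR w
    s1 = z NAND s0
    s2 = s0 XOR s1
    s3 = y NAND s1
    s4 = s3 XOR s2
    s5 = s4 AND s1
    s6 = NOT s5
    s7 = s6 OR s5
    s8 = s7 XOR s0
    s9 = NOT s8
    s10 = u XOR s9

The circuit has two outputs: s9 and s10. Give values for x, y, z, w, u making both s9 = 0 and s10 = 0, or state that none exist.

x=0, y=1, z=1, w=0, u=0

Check with x=0, y=1, z=1, w=0, u=0:
s0 = x OR w = 0 OR 0 = 0
s1 = z NAND s0 = 1 NAND 0 = 1
s2 = s0 XOR s1 = 0 XOR 1 = 1
s3 = y NAND s1 = 1 NAND 1 = 0
s4 = s3 XOR s2 = 0 XOR 1 = 1
s5 = s4 AND s1 = 1 AND 1 = 1
s6 = NOT s5 = NOT 1 = 0
s7 = s6 OR s5 = 0 OR 1 = 1
s8 = s7 XOR s0 = 1 XOR 0 = 1
s9 = NOT s8 = NOT 1 = 0
s10 = u XOR s9 = 0 XOR 0 = 0
So s9 = 0 and s10 = 0.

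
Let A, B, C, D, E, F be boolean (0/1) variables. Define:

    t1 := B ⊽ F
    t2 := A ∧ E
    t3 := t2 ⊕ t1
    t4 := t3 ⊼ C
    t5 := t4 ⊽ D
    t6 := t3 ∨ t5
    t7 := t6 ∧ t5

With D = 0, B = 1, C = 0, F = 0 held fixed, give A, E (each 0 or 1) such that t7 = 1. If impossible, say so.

With D = 0, B = 1, C = 0, F = 0 fixed, none of the 4 settings of A, E give t7 = 1.
For example, with A=0, E=0:
t1 = B ⊽ F = 1 ⊽ 0 = 0
t2 = A ∧ E = 0 ∧ 0 = 0
t3 = t2 ⊕ t1 = 0 ⊕ 0 = 0
t4 = t3 ⊼ C = 0 ⊼ 0 = 1
t5 = t4 ⊽ D = 1 ⊽ 0 = 0
t6 = t3 ∨ t5 = 0 ∨ 0 = 0
t7 = t6 ∧ t5 = 0 ∧ 0 = 0
giving t7 = 0 ≠ 1.

no solution exists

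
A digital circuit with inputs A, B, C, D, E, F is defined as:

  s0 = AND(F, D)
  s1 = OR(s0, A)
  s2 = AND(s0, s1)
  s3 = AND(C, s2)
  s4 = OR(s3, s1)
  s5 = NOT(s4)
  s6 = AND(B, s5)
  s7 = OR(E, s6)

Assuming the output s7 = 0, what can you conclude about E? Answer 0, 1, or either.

0

s7 = OR(E, s6) must be 0, so both E = 0 and s6 = 0.
Every assignment with s7 = 0 has E = 0; there are 26 such assignment(s).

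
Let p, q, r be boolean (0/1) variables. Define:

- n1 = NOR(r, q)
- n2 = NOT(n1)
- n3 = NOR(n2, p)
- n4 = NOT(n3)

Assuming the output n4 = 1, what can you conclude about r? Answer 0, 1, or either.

Both values of r occur among assignments with n4 = 1:
  r=0: p=0, q=1, r=0
  r=1: p=0, q=0, r=1

either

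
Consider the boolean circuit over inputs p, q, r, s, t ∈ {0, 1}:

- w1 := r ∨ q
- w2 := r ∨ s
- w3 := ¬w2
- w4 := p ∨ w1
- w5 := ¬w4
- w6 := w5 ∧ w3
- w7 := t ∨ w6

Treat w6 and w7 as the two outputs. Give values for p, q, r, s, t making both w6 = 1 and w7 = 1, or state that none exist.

p=0, q=0, r=0, s=0, t=1

Check with p=0, q=0, r=0, s=0, t=1:
w1 = r ∨ q = 0 ∨ 0 = 0
w2 = r ∨ s = 0 ∨ 0 = 0
w3 = ¬w2 = ¬0 = 1
w4 = p ∨ w1 = 0 ∨ 0 = 0
w5 = ¬w4 = ¬0 = 1
w6 = w5 ∧ w3 = 1 ∧ 1 = 1
w7 = t ∨ w6 = 1 ∨ 1 = 1
So w6 = 1 and w7 = 1.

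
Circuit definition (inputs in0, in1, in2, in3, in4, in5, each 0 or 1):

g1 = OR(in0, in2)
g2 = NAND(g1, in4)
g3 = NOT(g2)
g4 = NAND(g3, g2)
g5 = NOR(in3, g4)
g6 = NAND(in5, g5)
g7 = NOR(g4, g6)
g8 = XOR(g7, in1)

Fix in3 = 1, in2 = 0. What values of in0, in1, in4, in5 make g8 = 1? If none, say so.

in0=1, in1=1, in4=0, in5=1

Check with in3 = 1, in2 = 0 and in0=1, in1=1, in4=0, in5=1:
g1 = OR(in0, in2) = OR(1, 0) = 1
g2 = NAND(g1, in4) = NAND(1, 0) = 1
g3 = NOT(g2) = NOT 1 = 0
g4 = NAND(g3, g2) = NAND(0, 1) = 1
g5 = NOR(in3, g4) = NOR(1, 1) = 0
g6 = NAND(in5, g5) = NAND(1, 0) = 1
g7 = NOR(g4, g6) = NOR(1, 1) = 0
g8 = XOR(g7, in1) = XOR(0, 1) = 1
So g8 = 1.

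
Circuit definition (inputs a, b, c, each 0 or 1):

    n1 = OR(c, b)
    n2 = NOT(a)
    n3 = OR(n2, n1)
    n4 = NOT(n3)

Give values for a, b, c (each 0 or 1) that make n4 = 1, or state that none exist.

n4 = NOT(n3) must be 1, so n3 = 0.
Check with a=1 b=0 c=0:
n1 = OR(c, b) = OR(0, 0) = 0
n2 = NOT(a) = NOT 1 = 0
n3 = OR(n2, n1) = OR(0, 0) = 0
n4 = NOT(n3) = NOT 0 = 1
So n4 = 1 as required.

a=1 b=0 c=0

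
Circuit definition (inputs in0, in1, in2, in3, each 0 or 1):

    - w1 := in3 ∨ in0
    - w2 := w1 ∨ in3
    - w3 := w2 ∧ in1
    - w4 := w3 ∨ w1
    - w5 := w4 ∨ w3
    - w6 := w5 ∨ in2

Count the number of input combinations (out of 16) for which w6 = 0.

2

w6 = w5 ∨ in2 must be 0, so both w5 = 0 and in2 = 0.
w5 = w4 ∨ w3 must be 0, so both w4 = 0 and w3 = 0.
Enumerating the 16 input combinations, 2 give w6 = 0 and 14 give w6 = 1.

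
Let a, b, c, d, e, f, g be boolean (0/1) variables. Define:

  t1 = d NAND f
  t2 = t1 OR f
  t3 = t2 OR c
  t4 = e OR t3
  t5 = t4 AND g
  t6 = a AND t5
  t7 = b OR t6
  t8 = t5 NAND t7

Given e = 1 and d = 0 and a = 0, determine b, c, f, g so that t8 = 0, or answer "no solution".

b=1, c=1, f=1, g=1

Check with e = 1 and d = 0 and a = 0 and b=1, c=1, f=1, g=1:
t1 = d NAND f = 0 NAND 1 = 1
t2 = t1 OR f = 1 OR 1 = 1
t3 = t2 OR c = 1 OR 1 = 1
t4 = e OR t3 = 1 OR 1 = 1
t5 = t4 AND g = 1 AND 1 = 1
t6 = a AND t5 = 0 AND 1 = 0
t7 = b OR t6 = 1 OR 0 = 1
t8 = t5 NAND t7 = 1 NAND 1 = 0
So t8 = 0.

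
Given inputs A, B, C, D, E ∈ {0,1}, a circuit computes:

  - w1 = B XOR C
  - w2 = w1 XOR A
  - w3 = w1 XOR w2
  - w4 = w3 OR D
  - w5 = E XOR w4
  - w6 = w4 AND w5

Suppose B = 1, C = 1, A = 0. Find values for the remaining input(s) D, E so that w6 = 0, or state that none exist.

D=0 E=0

w6 = w4 AND w5 must be 0, so at least one of w4, w5 is 0.
Check with B = 1, C = 1, A = 0 and D=0, E=0:
w1 = B XOR C = 1 XOR 1 = 0
w2 = w1 XOR A = 0 XOR 0 = 0
w3 = w1 XOR w2 = 0 XOR 0 = 0
w4 = w3 OR D = 0 OR 0 = 0
w5 = E XOR w4 = 0 XOR 0 = 0
w6 = w4 AND w5 = 0 AND 0 = 0
So w6 = 0.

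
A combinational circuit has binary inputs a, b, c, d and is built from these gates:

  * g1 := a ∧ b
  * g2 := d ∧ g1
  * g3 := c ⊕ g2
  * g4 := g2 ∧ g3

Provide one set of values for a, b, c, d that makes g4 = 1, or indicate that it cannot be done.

a=1 b=1 c=0 d=1

g4 = g2 ∧ g3 must be 1, so both g2 = 1 and g3 = 1.
Check with a=1 b=1 c=0 d=1:
g1 = a ∧ b = 1 ∧ 1 = 1
g2 = d ∧ g1 = 1 ∧ 1 = 1
g3 = c ⊕ g2 = 0 ⊕ 1 = 1
g4 = g2 ∧ g3 = 1 ∧ 1 = 1
So g4 = 1 as required.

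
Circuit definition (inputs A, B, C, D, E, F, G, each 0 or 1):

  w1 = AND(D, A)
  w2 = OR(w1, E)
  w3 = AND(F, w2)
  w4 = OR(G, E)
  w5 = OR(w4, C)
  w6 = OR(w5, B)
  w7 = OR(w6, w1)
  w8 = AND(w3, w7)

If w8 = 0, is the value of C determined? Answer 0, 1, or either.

Both values of C occur among assignments with w8 = 0:
  C=0: A=0, B=0, C=0, D=0, E=0, F=0, G=0
  C=1: A=0, B=0, C=1, D=0, E=0, F=0, G=0

either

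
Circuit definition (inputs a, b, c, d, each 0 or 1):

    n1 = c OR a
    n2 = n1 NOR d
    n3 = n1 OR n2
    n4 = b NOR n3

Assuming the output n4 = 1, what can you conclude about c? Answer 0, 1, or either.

0

n4 = b NOR n3 must be 1, so both b = 0 and n3 = 0.
Every assignment with n4 = 1 has c = 0; there are 1 such assignment(s).
  a=0, b=0, c=0, d=1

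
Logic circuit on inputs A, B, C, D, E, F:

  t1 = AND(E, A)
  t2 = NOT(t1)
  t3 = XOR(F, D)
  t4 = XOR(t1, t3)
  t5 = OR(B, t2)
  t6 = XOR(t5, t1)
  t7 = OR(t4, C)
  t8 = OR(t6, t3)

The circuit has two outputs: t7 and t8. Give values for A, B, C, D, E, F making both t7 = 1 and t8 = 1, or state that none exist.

A=0 B=1 C=0 D=1 E=0 F=0

Check with A=0 B=1 C=0 D=1 E=0 F=0:
t1 = AND(E, A) = AND(0, 0) = 0
t2 = NOT(t1) = NOT 0 = 1
t3 = XOR(F, D) = XOR(0, 1) = 1
t4 = XOR(t1, t3) = XOR(0, 1) = 1
t5 = OR(B, t2) = OR(1, 1) = 1
t6 = XOR(t5, t1) = XOR(1, 0) = 1
t7 = OR(t4, C) = OR(1, 0) = 1
t8 = OR(t6, t3) = OR(1, 1) = 1
So t7 = 1 and t8 = 1.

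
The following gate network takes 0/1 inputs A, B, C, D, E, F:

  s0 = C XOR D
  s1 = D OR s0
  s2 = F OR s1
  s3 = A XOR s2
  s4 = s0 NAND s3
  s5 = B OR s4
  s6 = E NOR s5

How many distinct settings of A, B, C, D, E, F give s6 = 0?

60

s6 = E NOR s5 must be 0, so at least one of E, s5 is 1.
Enumerating the 64 input combinations, 60 give s6 = 0 and 4 give s6 = 1.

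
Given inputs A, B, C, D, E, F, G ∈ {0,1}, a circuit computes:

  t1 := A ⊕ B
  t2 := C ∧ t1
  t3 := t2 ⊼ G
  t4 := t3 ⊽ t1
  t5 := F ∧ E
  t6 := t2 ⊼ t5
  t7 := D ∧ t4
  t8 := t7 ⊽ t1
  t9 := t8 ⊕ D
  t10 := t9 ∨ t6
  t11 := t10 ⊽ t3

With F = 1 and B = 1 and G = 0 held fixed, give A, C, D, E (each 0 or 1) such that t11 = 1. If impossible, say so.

With F = 1 and B = 1 and G = 0 fixed, none of the 16 settings of A, C, D, E give t11 = 1.
For example, with A=1, C=0, D=0, E=0:
t1 = A ⊕ B = 1 ⊕ 1 = 0
t2 = C ∧ t1 = 0 ∧ 0 = 0
t3 = t2 ⊼ G = 0 ⊼ 0 = 1
t4 = t3 ⊽ t1 = 1 ⊽ 0 = 0
t5 = F ∧ E = 1 ∧ 0 = 0
t6 = t2 ⊼ t5 = 0 ⊼ 0 = 1
t7 = D ∧ t4 = 0 ∧ 0 = 0
t8 = t7 ⊽ t1 = 0 ⊽ 0 = 1
t9 = t8 ⊕ D = 1 ⊕ 0 = 1
t10 = t9 ∨ t6 = 1 ∨ 1 = 1
t11 = t10 ⊽ t3 = 1 ⊽ 1 = 0
giving t11 = 0 ≠ 1.

no solution exists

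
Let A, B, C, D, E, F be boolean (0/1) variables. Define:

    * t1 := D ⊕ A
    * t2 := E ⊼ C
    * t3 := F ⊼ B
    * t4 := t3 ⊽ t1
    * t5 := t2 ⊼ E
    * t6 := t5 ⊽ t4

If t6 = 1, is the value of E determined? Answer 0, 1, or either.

1

t6 = t5 ⊽ t4 must be 1, so both t5 = 0 and t4 = 0.
t5 = t2 ⊼ E must be 0, so both t2 = 1 and E = 1.
Every assignment with t6 = 1 has E = 1; there are 14 such assignment(s).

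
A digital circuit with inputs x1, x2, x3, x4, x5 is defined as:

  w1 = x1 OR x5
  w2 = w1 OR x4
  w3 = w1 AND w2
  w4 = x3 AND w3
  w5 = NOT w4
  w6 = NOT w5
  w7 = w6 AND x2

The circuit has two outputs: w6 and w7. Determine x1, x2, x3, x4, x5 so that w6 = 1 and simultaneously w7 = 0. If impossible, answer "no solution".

Check with x1=0, x2=0, x3=1, x4=0, x5=1:
w1 = x1 OR x5 = 0 OR 1 = 1
w2 = w1 OR x4 = 1 OR 0 = 1
w3 = w1 AND w2 = 1 AND 1 = 1
w4 = x3 AND w3 = 1 AND 1 = 1
w5 = NOT w4 = NOT 1 = 0
w6 = NOT w5 = NOT 0 = 1
w7 = w6 AND x2 = 1 AND 0 = 0
So w6 = 1 and w7 = 0.

x1=0, x2=0, x3=1, x4=0, x5=1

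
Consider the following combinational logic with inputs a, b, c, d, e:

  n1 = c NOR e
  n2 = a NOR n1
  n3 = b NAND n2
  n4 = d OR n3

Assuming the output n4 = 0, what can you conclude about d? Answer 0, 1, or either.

n4 = d OR n3 must be 0, so both d = 0 and n3 = 0.
Every assignment with n4 = 0 has d = 0; there are 3 such assignment(s).
  a=0, b=1, c=0, d=0, e=1
  a=0, b=1, c=1, d=0, e=0
  a=0, b=1, c=1, d=0, e=1

0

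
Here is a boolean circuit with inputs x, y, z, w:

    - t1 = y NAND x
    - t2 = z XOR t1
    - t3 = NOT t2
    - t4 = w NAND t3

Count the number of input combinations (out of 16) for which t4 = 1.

12

t4 = w NAND t3 must be 1, so at least one of w, t3 is 0.
Enumerating the 16 input combinations, 12 give t4 = 1 and 4 give t4 = 0.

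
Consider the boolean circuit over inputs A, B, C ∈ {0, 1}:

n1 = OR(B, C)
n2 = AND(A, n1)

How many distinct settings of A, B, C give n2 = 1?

3

n2 = AND(A, n1) must be 1, so both A = 1 and n1 = 1.
n1 = OR(B, C) must be 1, so at least one of B, C is 1.
Enumerating the 8 input combinations, 3 give n2 = 1 and 5 give n2 = 0.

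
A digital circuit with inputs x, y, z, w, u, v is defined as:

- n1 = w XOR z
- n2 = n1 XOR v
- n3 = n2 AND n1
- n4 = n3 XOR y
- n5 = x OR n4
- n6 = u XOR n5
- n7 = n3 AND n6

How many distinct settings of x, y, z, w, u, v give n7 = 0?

56

n7 = n3 AND n6 must be 0, so at least one of n3, n6 is 0.
Enumerating the 64 input combinations, 56 give n7 = 0 and 8 give n7 = 1.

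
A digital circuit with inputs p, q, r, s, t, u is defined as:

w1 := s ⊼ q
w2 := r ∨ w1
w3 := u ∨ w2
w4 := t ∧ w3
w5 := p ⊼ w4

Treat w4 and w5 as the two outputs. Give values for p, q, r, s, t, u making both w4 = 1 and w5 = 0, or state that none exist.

Check with p=1, q=0, r=0, s=0, t=1, u=0:
w1 = s ⊼ q = 0 ⊼ 0 = 1
w2 = r ∨ w1 = 0 ∨ 1 = 1
w3 = u ∨ w2 = 0 ∨ 1 = 1
w4 = t ∧ w3 = 1 ∧ 1 = 1
w5 = p ⊼ w4 = 1 ⊼ 1 = 0
So w4 = 1 and w5 = 0.

p=1, q=0, r=0, s=0, t=1, u=0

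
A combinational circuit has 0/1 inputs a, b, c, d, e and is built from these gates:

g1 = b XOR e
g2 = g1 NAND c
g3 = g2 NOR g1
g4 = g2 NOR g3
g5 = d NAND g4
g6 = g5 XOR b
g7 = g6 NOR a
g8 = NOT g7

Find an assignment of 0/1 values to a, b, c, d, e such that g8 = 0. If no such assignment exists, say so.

a=0 b=1 c=0 d=1 e=1

g8 = NOT g7 must be 0, so g7 = 1.
g7 = g6 NOR a must be 1, so both g6 = 0 and a = 0.
g6 = g5 XOR b must be 0, so g5 and b are equal.
Check with a=0 b=1 c=0 d=1 e=1:
g1 = b XOR e = 1 XOR 1 = 0
g2 = g1 NAND c = 0 NAND 0 = 1
g3 = g2 NOR g1 = 1 NOR 0 = 0
g4 = g2 NOR g3 = 1 NOR 0 = 0
g5 = d NAND g4 = 1 NAND 0 = 1
g6 = g5 XOR b = 1 XOR 1 = 0
g7 = g6 NOR a = 0 NOR 0 = 1
g8 = NOT g7 = NOT 1 = 0
So g8 = 0 as required.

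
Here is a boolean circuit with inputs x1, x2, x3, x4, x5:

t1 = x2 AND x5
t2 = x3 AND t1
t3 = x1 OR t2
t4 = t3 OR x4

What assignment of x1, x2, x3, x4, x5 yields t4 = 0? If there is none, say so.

x1=0, x2=0, x3=0, x4=0, x5=0

t4 = t3 OR x4 must be 0, so both t3 = 0 and x4 = 0.
t3 = x1 OR t2 must be 0, so both x1 = 0 and t2 = 0.
t2 = x3 AND t1 must be 0, so at least one of x3, t1 is 0.
Check with x1=0, x2=0, x3=0, x4=0, x5=0:
t1 = x2 AND x5 = 0 AND 0 = 0
t2 = x3 AND t1 = 0 AND 0 = 0
t3 = x1 OR t2 = 0 OR 0 = 0
t4 = t3 OR x4 = 0 OR 0 = 0
So t4 = 0 as required.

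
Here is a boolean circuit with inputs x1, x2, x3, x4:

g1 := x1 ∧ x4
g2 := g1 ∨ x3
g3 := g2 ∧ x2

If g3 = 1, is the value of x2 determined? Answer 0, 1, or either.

g3 = g2 ∧ x2 must be 1, so both g2 = 1 and x2 = 1.
Every assignment with g3 = 1 has x2 = 1; there are 5 such assignment(s).

1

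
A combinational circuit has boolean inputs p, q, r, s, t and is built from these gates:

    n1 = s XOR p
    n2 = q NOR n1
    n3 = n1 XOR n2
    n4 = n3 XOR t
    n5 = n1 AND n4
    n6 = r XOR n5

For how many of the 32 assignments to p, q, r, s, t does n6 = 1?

n6 = r XOR n5 must be 1, so r and n5 differ.
Enumerating the 32 input combinations, 16 give n6 = 1 and 16 give n6 = 0.

16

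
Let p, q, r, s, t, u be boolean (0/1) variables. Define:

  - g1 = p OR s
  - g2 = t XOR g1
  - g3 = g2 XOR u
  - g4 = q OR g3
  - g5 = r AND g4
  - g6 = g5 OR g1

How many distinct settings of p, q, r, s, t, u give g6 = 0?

10

g6 = g5 OR g1 must be 0, so both g5 = 0 and g1 = 0.
Enumerating the 64 input combinations, 10 give g6 = 0 and 54 give g6 = 1.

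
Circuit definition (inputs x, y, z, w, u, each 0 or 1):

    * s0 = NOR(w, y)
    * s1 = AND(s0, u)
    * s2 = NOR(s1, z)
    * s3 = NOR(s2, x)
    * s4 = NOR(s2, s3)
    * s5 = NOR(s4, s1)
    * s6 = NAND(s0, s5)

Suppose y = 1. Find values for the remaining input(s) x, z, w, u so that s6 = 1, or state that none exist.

Check with y = 1 and x=0, z=1, w=0, u=1:
s0 = NOR(w, y) = NOR(0, 1) = 0
s1 = AND(s0, u) = AND(0, 1) = 0
s2 = NOR(s1, z) = NOR(0, 1) = 0
s3 = NOR(s2, x) = NOR(0, 0) = 1
s4 = NOR(s2, s3) = NOR(0, 1) = 0
s5 = NOR(s4, s1) = NOR(0, 0) = 1
s6 = NAND(s0, s5) = NAND(0, 1) = 1
So s6 = 1.

x=0 z=1 w=0 u=1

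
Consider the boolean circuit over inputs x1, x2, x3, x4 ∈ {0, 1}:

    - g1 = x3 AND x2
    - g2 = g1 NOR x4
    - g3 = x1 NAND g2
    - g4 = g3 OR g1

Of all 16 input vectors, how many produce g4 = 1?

g4 = g3 OR g1 must be 1, so at least one of g3, g1 is 1.
Enumerating the 16 input combinations, 13 give g4 = 1 and 3 give g4 = 0.

13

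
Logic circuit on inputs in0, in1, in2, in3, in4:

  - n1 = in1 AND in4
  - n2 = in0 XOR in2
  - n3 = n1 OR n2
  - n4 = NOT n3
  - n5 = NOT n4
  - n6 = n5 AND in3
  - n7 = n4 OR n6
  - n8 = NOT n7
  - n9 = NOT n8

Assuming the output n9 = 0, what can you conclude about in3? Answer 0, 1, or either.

0

n9 = NOT n8 must be 0, so n8 = 1.
n8 = NOT n7 must be 1, so n7 = 0.
Every assignment with n9 = 0 has in3 = 0; there are 10 such assignment(s).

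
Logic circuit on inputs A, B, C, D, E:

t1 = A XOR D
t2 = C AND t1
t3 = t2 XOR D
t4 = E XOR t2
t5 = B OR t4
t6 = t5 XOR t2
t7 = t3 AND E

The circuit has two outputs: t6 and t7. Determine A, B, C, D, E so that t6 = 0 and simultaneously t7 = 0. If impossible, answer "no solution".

A=0, B=0, C=1, D=1, E=0

Check with A=0, B=0, C=1, D=1, E=0:
t1 = A XOR D = 0 XOR 1 = 1
t2 = C AND t1 = 1 AND 1 = 1
t3 = t2 XOR D = 1 XOR 1 = 0
t4 = E XOR t2 = 0 XOR 1 = 1
t5 = B OR t4 = 0 OR 1 = 1
t6 = t5 XOR t2 = 1 XOR 1 = 0
t7 = t3 AND E = 0 AND 0 = 0
So t6 = 0 and t7 = 0.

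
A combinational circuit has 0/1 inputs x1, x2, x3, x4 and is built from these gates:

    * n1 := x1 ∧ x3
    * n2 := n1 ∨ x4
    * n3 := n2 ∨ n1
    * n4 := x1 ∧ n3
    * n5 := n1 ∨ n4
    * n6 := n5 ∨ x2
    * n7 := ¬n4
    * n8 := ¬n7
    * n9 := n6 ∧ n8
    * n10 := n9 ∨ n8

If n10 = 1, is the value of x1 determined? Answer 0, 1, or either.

n10 = n9 ∨ n8 must be 1, so at least one of n9, n8 is 1.
Every assignment with n10 = 1 has x1 = 1; there are 6 such assignment(s).

1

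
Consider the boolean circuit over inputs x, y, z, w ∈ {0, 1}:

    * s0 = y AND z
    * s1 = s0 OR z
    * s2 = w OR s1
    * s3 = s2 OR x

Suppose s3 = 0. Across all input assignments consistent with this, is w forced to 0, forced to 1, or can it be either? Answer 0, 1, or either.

s3 = s2 OR x must be 0, so both s2 = 0 and x = 0.
s2 = w OR s1 must be 0, so both w = 0 and s1 = 0.
s1 = s0 OR z must be 0, so both s0 = 0 and z = 0.
Every assignment with s3 = 0 has w = 0; there are 2 such assignment(s).
  x=0, y=0, z=0, w=0
  x=0, y=1, z=0, w=0

0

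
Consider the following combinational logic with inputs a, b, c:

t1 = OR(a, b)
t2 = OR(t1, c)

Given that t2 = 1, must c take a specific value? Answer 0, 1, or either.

Both values of c occur among assignments with t2 = 1:
  c=0: a=0, b=1, c=0
  c=1: a=0, b=0, c=1

either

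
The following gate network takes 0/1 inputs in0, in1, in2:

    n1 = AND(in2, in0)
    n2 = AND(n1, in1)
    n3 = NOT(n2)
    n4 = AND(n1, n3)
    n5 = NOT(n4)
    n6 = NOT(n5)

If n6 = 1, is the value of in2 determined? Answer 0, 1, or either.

1

n6 = NOT(n5) must be 1, so n5 = 0.
Every assignment with n6 = 1 has in2 = 1; there are 1 such assignment(s).
  in0=1, in1=0, in2=1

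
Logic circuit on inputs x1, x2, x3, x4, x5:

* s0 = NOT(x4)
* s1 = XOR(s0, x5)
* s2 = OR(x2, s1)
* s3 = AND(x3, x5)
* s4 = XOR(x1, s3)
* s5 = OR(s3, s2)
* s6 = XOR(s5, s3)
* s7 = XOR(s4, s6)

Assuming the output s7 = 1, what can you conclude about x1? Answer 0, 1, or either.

Both values of x1 occur among assignments with s7 = 1:
  x1=0: x1=0, x2=0, x3=0, x4=0, x5=0
  x1=1: x1=1, x2=0, x3=0, x4=0, x5=1

either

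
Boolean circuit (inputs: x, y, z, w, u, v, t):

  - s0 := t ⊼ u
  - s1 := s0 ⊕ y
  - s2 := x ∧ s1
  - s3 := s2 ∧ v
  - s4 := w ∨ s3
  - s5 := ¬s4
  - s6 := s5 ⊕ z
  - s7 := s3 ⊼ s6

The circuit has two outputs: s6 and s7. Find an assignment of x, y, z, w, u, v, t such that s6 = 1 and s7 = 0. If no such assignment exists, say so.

Check with x=1, y=0, z=1, w=1, u=1, v=1, t=0:
s0 = t ⊼ u = 0 ⊼ 1 = 1
s1 = s0 ⊕ y = 1 ⊕ 0 = 1
s2 = x ∧ s1 = 1 ∧ 1 = 1
s3 = s2 ∧ v = 1 ∧ 1 = 1
s4 = w ∨ s3 = 1 ∨ 1 = 1
s5 = ¬s4 = ¬1 = 0
s6 = s5 ⊕ z = 0 ⊕ 1 = 1
s7 = s3 ⊼ s6 = 1 ⊼ 1 = 0
So s6 = 1 and s7 = 0.

x=1, y=0, z=1, w=1, u=1, v=1, t=0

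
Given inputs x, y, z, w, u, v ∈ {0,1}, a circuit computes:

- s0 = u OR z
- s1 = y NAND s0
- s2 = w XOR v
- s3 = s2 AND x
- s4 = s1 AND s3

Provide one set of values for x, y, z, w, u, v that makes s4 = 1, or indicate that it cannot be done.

s4 = s1 AND s3 must be 1, so both s1 = 1 and s3 = 1.
Check with x=1 y=0 z=1 w=0 u=1 v=1:
s0 = u OR z = 1 OR 1 = 1
s1 = y NAND s0 = 0 NAND 1 = 1
s2 = w XOR v = 0 XOR 1 = 1
s3 = s2 AND x = 1 AND 1 = 1
s4 = s1 AND s3 = 1 AND 1 = 1
So s4 = 1 as required.

x=1 y=0 z=1 w=0 u=1 v=1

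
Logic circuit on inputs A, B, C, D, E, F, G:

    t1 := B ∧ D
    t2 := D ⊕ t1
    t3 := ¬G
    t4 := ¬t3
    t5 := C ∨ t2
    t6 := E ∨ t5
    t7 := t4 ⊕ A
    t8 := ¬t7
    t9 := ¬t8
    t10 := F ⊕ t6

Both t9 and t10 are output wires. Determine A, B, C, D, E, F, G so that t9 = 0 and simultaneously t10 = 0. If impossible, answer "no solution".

A=1 B=1 C=0 D=1 E=0 F=0 G=1

Check with A=1 B=1 C=0 D=1 E=0 F=0 G=1:
t1 = B ∧ D = 1 ∧ 1 = 1
t2 = D ⊕ t1 = 1 ⊕ 1 = 0
t3 = ¬G = ¬1 = 0
t4 = ¬t3 = ¬0 = 1
t5 = C ∨ t2 = 0 ∨ 0 = 0
t6 = E ∨ t5 = 0 ∨ 0 = 0
t7 = t4 ⊕ A = 1 ⊕ 1 = 0
t8 = ¬t7 = ¬0 = 1
t9 = ¬t8 = ¬1 = 0
t10 = F ⊕ t6 = 0 ⊕ 0 = 0
So t9 = 0 and t10 = 0.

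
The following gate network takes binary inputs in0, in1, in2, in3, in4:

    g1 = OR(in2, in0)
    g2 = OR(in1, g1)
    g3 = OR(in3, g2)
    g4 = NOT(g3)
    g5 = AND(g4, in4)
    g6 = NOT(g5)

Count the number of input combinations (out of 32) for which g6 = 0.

g6 = NOT(g5) must be 0, so g5 = 1.
Satisfying assignments:
  in0=0, in1=0, in2=0, in3=0, in4=1

1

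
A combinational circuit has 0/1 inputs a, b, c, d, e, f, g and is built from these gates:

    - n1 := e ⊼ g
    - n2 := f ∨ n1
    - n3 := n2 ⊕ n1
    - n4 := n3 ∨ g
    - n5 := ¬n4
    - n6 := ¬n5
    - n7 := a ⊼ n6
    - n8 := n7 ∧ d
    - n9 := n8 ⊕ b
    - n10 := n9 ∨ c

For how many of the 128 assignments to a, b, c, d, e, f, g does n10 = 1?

n10 = n9 ∨ c must be 1, so at least one of n9, c is 1.
Enumerating the 128 input combinations, 96 give n10 = 1 and 32 give n10 = 0.

96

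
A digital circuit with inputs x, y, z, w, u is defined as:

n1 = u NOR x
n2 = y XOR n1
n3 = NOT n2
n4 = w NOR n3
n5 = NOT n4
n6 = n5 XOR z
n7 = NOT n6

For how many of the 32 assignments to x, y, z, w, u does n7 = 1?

n7 = NOT n6 must be 1, so n6 = 0.
Enumerating the 32 input combinations, 16 give n7 = 1 and 16 give n7 = 0.

16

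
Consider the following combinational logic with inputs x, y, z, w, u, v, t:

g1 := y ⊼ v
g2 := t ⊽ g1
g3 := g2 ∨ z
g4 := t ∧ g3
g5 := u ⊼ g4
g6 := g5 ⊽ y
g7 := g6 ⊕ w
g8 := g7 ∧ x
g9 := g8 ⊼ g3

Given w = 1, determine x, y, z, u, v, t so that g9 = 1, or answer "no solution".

g9 = g8 ⊼ g3 must be 1, so at least one of g8, g3 is 0.
Check with w = 1 and x=1, y=0, z=0, u=0, v=0, t=1:
g1 = y ⊼ v = 0 ⊼ 0 = 1
g2 = t ⊽ g1 = 1 ⊽ 1 = 0
g3 = g2 ∨ z = 0 ∨ 0 = 0
g4 = t ∧ g3 = 1 ∧ 0 = 0
g5 = u ⊼ g4 = 0 ⊼ 0 = 1
g6 = g5 ⊽ y = 1 ⊽ 0 = 0
g7 = g6 ⊕ w = 0 ⊕ 1 = 1
g8 = g7 ∧ x = 1 ∧ 1 = 1
g9 = g8 ⊼ g3 = 1 ⊼ 0 = 1
So g9 = 1.

x=1, y=0, z=0, u=0, v=0, t=1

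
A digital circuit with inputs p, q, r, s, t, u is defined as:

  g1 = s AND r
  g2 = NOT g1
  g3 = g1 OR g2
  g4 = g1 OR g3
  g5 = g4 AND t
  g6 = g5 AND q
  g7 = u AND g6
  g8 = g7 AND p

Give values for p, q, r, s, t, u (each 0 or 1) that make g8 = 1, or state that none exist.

p=1, q=1, r=0, s=1, t=1, u=1

g8 = g7 AND p must be 1, so both g7 = 1 and p = 1.
Check with p=1, q=1, r=0, s=1, t=1, u=1:
g1 = s AND r = 1 AND 0 = 0
g2 = NOT g1 = NOT 0 = 1
g3 = g1 OR g2 = 0 OR 1 = 1
g4 = g1 OR g3 = 0 OR 1 = 1
g5 = g4 AND t = 1 AND 1 = 1
g6 = g5 AND q = 1 AND 1 = 1
g7 = u AND g6 = 1 AND 1 = 1
g8 = g7 AND p = 1 AND 1 = 1
So g8 = 1 as required.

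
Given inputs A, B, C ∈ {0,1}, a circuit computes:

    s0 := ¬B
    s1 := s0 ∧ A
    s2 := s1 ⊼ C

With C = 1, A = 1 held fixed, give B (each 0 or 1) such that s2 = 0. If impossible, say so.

s2 = s1 ⊼ C must be 0, so both s1 = 1 and C = 1.
Check with C = 1, A = 1 and B=0:
s0 = ¬B = ¬0 = 1
s1 = s0 ∧ A = 1 ∧ 1 = 1
s2 = s1 ⊼ C = 1 ⊼ 1 = 0
So s2 = 0.

B=0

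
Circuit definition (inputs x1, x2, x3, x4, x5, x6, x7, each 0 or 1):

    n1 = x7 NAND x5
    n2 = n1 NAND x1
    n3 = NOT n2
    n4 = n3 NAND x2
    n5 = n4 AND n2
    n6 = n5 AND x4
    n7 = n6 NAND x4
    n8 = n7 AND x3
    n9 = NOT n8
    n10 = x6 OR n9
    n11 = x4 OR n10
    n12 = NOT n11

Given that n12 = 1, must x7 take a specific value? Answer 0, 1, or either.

either

Both values of x7 occur among assignments with n12 = 1:
  x7=0: x1=0, x2=0, x3=1, x4=0, x5=0, x6=0, x7=0
  x7=1: x1=0, x2=0, x3=1, x4=0, x5=0, x6=0, x7=1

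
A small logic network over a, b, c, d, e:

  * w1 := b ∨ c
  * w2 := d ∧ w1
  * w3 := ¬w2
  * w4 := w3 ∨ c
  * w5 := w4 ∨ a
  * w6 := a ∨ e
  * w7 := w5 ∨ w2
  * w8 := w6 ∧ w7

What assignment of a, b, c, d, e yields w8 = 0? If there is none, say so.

w8 = w6 ∧ w7 must be 0, so at least one of w6, w7 is 0.
Check with a=0 b=1 c=1 d=1 e=0:
w1 = b ∨ c = 1 ∨ 1 = 1
w2 = d ∧ w1 = 1 ∧ 1 = 1
w3 = ¬w2 = ¬1 = 0
w4 = w3 ∨ c = 0 ∨ 1 = 1
w5 = w4 ∨ a = 1 ∨ 0 = 1
w6 = a ∨ e = 0 ∨ 0 = 0
w7 = w5 ∨ w2 = 1 ∨ 1 = 1
w8 = w6 ∧ w7 = 0 ∧ 1 = 0
So w8 = 0 as required.

a=0 b=1 c=1 d=1 e=0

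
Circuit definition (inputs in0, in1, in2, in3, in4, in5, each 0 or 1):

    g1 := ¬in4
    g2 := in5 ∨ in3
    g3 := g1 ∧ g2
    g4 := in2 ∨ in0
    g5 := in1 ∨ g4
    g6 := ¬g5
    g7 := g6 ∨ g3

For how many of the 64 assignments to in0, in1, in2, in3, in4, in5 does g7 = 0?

35

g7 = g6 ∨ g3 must be 0, so both g6 = 0 and g3 = 0.
g6 = ¬g5 must be 0, so g5 = 1.
Enumerating the 64 input combinations, 35 give g7 = 0 and 29 give g7 = 1.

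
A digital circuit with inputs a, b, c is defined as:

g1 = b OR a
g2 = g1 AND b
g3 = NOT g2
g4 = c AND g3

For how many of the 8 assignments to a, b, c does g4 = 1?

g4 = c AND g3 must be 1, so both c = 1 and g3 = 1.
g3 = NOT g2 must be 1, so g2 = 0.
g2 = g1 AND b must be 0, so at least one of g1, b is 0.
Satisfying assignments:
  a=0, b=0, c=1
  a=1, b=0, c=1

2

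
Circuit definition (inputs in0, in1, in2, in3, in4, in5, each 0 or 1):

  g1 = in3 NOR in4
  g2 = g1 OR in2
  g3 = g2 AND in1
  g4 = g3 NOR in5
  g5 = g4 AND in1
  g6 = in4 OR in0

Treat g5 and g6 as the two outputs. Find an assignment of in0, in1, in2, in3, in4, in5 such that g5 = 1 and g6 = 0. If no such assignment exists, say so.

in0=0, in1=1, in2=0, in3=1, in4=0, in5=0

Check with in0=0, in1=1, in2=0, in3=1, in4=0, in5=0:
g1 = in3 NOR in4 = 1 NOR 0 = 0
g2 = g1 OR in2 = 0 OR 0 = 0
g3 = g2 AND in1 = 0 AND 1 = 0
g4 = g3 NOR in5 = 0 NOR 0 = 1
g5 = g4 AND in1 = 1 AND 1 = 1
g6 = in4 OR in0 = 0 OR 0 = 0
So g5 = 1 and g6 = 0.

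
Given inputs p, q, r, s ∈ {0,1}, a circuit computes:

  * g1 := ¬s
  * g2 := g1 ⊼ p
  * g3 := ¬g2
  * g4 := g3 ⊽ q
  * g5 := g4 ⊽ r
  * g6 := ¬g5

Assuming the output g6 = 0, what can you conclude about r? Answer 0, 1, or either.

g6 = ¬g5 must be 0, so g5 = 1.
g5 = g4 ⊽ r must be 1, so both g4 = 0 and r = 0.
Every assignment with g6 = 0 has r = 0; there are 5 such assignment(s).

0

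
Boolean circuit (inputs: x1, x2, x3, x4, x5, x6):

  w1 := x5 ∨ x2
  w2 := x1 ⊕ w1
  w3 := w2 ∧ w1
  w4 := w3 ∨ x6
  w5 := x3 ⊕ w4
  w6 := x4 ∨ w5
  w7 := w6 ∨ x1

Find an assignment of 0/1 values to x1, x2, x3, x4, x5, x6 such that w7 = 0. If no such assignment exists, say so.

w7 = w6 ∨ x1 must be 0, so both w6 = 0 and x1 = 0.
w6 = x4 ∨ w5 must be 0, so both x4 = 0 and w5 = 0.
w5 = x3 ⊕ w4 must be 0, so x3 and w4 are equal.
Check with x1=0 x2=1 x3=1 x4=0 x5=0 x6=0:
w1 = x5 ∨ x2 = 0 ∨ 1 = 1
w2 = x1 ⊕ w1 = 0 ⊕ 1 = 1
w3 = w2 ∧ w1 = 1 ∧ 1 = 1
w4 = w3 ∨ x6 = 1 ∨ 0 = 1
w5 = x3 ⊕ w4 = 1 ⊕ 1 = 0
w6 = x4 ∨ w5 = 0 ∨ 0 = 0
w7 = w6 ∨ x1 = 0 ∨ 0 = 0
So w7 = 0 as required.

x1=0 x2=1 x3=1 x4=0 x5=0 x6=0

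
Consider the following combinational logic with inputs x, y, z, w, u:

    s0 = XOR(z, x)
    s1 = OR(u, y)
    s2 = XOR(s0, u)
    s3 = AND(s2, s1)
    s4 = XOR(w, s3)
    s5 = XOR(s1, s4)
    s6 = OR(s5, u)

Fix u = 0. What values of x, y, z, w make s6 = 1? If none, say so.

s6 = OR(s5, u) must be 1, so at least one of s5, u is 1.
Check with u = 0 and x=0, y=0, z=0, w=1:
s0 = XOR(z, x) = XOR(0, 0) = 0
s1 = OR(u, y) = OR(0, 0) = 0
s2 = XOR(s0, u) = XOR(0, 0) = 0
s3 = AND(s2, s1) = AND(0, 0) = 0
s4 = XOR(w, s3) = XOR(1, 0) = 1
s5 = XOR(s1, s4) = XOR(0, 1) = 1
s6 = OR(s5, u) = OR(1, 0) = 1
So s6 = 1.

x=0, y=0, z=0, w=1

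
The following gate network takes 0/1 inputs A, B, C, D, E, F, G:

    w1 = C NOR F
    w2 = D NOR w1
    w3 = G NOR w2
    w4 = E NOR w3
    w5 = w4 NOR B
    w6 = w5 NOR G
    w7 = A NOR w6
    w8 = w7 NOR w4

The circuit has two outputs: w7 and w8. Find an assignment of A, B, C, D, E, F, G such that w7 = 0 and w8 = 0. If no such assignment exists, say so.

A=1 B=0 C=1 D=0 E=0 F=1 G=1

Check with A=1 B=0 C=1 D=0 E=0 F=1 G=1:
w1 = C NOR F = 1 NOR 1 = 0
w2 = D NOR w1 = 0 NOR 0 = 1
w3 = G NOR w2 = 1 NOR 1 = 0
w4 = E NOR w3 = 0 NOR 0 = 1
w5 = w4 NOR B = 1 NOR 0 = 0
w6 = w5 NOR G = 0 NOR 1 = 0
w7 = A NOR w6 = 1 NOR 0 = 0
w8 = w7 NOR w4 = 0 NOR 1 = 0
So w7 = 0 and w8 = 0.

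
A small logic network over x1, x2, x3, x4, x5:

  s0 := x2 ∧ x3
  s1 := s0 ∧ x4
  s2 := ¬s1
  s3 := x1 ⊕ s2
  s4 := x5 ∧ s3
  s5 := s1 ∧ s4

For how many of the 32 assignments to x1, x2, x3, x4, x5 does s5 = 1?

s5 = s1 ∧ s4 must be 1, so both s1 = 1 and s4 = 1.
s1 = s0 ∧ x4 must be 1, so both s0 = 1 and x4 = 1.
Satisfying assignments:
  x1=1, x2=1, x3=1, x4=1, x5=1

1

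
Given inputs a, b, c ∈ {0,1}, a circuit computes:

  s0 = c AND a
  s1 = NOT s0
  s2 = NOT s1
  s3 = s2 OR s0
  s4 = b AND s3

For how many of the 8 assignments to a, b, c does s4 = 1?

s4 = b AND s3 must be 1, so both b = 1 and s3 = 1.
s3 = s2 OR s0 must be 1, so at least one of s2, s0 is 1.
Satisfying assignments:
  a=1, b=1, c=1

1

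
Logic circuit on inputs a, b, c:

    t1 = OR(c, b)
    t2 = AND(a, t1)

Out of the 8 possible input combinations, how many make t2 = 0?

5

t2 = AND(a, t1) must be 0, so at least one of a, t1 is 0.
Enumerating the 8 input combinations, 5 give t2 = 0 and 3 give t2 = 1.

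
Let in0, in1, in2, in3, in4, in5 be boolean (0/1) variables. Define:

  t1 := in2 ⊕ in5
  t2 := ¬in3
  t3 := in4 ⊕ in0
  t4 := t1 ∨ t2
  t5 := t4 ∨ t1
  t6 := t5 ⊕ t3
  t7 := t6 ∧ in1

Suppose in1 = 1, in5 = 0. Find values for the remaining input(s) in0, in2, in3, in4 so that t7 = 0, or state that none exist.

in0=1 in2=1 in3=1 in4=0

t7 = t6 ∧ in1 must be 0, so at least one of t6, in1 is 0.
Check with in1 = 1, in5 = 0 and in0=1, in2=1, in3=1, in4=0:
t1 = in2 ⊕ in5 = 1 ⊕ 0 = 1
t2 = ¬in3 = ¬1 = 0
t3 = in4 ⊕ in0 = 0 ⊕ 1 = 1
t4 = t1 ∨ t2 = 1 ∨ 0 = 1
t5 = t4 ∨ t1 = 1 ∨ 1 = 1
t6 = t5 ⊕ t3 = 1 ⊕ 1 = 0
t7 = t6 ∧ in1 = 0 ∧ 1 = 0
So t7 = 0.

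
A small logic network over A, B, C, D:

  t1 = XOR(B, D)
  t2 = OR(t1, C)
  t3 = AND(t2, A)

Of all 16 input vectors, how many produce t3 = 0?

10

t3 = AND(t2, A) must be 0, so at least one of t2, A is 0.
Enumerating the 16 input combinations, 10 give t3 = 0 and 6 give t3 = 1.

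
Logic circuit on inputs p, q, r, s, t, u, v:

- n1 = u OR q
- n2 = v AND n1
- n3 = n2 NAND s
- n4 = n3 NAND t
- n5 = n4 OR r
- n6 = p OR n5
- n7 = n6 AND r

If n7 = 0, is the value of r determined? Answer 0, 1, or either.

n7 = n6 AND r must be 0, so at least one of n6, r is 0.
Every assignment with n7 = 0 has r = 0; there are 64 such assignment(s).

0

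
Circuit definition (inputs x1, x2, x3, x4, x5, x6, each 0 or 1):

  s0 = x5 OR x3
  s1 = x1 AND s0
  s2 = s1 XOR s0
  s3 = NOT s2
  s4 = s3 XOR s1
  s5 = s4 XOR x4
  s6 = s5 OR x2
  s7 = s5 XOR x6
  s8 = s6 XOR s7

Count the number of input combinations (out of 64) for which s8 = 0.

s8 = s6 XOR s7 must be 0, so s6 and s7 are equal.
Enumerating the 64 input combinations, 32 give s8 = 0 and 32 give s8 = 1.

32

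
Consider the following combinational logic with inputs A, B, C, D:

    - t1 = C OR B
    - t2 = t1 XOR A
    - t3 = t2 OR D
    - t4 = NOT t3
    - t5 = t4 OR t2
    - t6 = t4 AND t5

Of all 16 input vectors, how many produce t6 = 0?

12

t6 = t4 AND t5 must be 0, so at least one of t4, t5 is 0.
Enumerating the 16 input combinations, 12 give t6 = 0 and 4 give t6 = 1.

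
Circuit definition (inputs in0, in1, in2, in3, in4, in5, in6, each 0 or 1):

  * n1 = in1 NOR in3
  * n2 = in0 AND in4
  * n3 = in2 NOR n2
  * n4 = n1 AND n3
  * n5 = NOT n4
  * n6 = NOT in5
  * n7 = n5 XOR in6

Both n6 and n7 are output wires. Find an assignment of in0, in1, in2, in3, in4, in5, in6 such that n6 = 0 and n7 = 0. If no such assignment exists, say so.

Check with in0=1, in1=0, in2=0, in3=1, in4=1, in5=1, in6=1:
n1 = in1 NOR in3 = 0 NOR 1 = 0
n2 = in0 AND in4 = 1 AND 1 = 1
n3 = in2 NOR n2 = 0 NOR 1 = 0
n4 = n1 AND n3 = 0 AND 0 = 0
n5 = NOT n4 = NOT 0 = 1
n6 = NOT in5 = NOT 1 = 0
n7 = n5 XOR in6 = 1 XOR 1 = 0
So n6 = 0 and n7 = 0.

in0=1, in1=0, in2=0, in3=1, in4=1, in5=1, in6=1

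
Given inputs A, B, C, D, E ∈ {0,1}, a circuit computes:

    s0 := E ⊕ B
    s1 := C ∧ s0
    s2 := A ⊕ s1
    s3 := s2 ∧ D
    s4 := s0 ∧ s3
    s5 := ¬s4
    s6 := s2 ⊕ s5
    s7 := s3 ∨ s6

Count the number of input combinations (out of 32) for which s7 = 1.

24

s7 = s3 ∨ s6 must be 1, so at least one of s3, s6 is 1.
Enumerating the 32 input combinations, 24 give s7 = 1 and 8 give s7 = 0.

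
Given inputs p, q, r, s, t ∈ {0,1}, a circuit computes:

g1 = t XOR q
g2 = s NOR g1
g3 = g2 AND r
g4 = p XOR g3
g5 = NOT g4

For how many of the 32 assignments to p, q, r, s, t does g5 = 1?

16

g5 = NOT g4 must be 1, so g4 = 0.
Enumerating the 32 input combinations, 16 give g5 = 1 and 16 give g5 = 0.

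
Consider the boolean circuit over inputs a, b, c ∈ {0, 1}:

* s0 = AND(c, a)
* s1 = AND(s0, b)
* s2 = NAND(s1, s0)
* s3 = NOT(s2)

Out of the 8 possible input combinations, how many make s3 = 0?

s3 = NOT(s2) must be 0, so s2 = 1.
s2 = NAND(s1, s0) must be 1, so at least one of s1, s0 is 0.
Enumerating the 8 input combinations, 7 give s3 = 0 and 1 give s3 = 1.

7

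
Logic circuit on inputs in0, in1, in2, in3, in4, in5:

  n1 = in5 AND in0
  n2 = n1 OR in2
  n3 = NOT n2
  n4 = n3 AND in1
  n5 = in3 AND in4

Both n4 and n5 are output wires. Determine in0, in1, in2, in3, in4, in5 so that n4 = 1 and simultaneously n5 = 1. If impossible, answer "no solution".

Check with in0=0 in1=1 in2=0 in3=1 in4=1 in5=1:
n1 = in5 AND in0 = 1 AND 0 = 0
n2 = n1 OR in2 = 0 OR 0 = 0
n3 = NOT n2 = NOT 0 = 1
n4 = n3 AND in1 = 1 AND 1 = 1
n5 = in3 AND in4 = 1 AND 1 = 1
So n4 = 1 and n5 = 1.

in0=0 in1=1 in2=0 in3=1 in4=1 in5=1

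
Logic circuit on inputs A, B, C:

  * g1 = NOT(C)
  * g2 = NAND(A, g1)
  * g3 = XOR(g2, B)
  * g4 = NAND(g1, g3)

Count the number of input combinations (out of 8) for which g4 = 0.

2

g4 = NAND(g1, g3) must be 0, so both g1 = 1 and g3 = 1.
g1 = NOT(C) must be 1, so C = 0.
Satisfying assignments:
  A=0, B=0, C=0
  A=1, B=1, C=0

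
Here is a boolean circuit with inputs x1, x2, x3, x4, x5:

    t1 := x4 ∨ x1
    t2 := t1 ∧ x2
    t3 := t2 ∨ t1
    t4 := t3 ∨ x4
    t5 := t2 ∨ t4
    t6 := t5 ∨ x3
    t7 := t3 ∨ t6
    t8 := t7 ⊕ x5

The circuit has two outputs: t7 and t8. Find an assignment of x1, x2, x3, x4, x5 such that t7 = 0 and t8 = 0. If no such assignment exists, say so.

x1=0, x2=0, x3=0, x4=0, x5=0

Check with x1=0, x2=0, x3=0, x4=0, x5=0:
t1 = x4 ∨ x1 = 0 ∨ 0 = 0
t2 = t1 ∧ x2 = 0 ∧ 0 = 0
t3 = t2 ∨ t1 = 0 ∨ 0 = 0
t4 = t3 ∨ x4 = 0 ∨ 0 = 0
t5 = t2 ∨ t4 = 0 ∨ 0 = 0
t6 = t5 ∨ x3 = 0 ∨ 0 = 0
t7 = t3 ∨ t6 = 0 ∨ 0 = 0
t8 = t7 ⊕ x5 = 0 ⊕ 0 = 0
So t7 = 0 and t8 = 0.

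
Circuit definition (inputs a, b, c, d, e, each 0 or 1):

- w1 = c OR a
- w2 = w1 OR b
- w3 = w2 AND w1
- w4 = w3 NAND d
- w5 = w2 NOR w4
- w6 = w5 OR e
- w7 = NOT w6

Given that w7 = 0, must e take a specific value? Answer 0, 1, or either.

1

w7 = NOT w6 must be 0, so w6 = 1.
w6 = w5 OR e must be 1, so at least one of w5, e is 1.
Every assignment with w7 = 0 has e = 1; there are 16 such assignment(s).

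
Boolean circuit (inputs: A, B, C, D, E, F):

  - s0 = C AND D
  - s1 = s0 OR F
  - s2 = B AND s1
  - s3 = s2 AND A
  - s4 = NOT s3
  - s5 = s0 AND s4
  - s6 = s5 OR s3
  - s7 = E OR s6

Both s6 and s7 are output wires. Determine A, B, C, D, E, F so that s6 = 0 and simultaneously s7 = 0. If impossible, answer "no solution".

A=0 B=0 C=0 D=1 E=0 F=0

Check with A=0 B=0 C=0 D=1 E=0 F=0:
s0 = C AND D = 0 AND 1 = 0
s1 = s0 OR F = 0 OR 0 = 0
s2 = B AND s1 = 0 AND 0 = 0
s3 = s2 AND A = 0 AND 0 = 0
s4 = NOT s3 = NOT 0 = 1
s5 = s0 AND s4 = 0 AND 1 = 0
s6 = s5 OR s3 = 0 OR 0 = 0
s7 = E OR s6 = 0 OR 0 = 0
So s6 = 0 and s7 = 0.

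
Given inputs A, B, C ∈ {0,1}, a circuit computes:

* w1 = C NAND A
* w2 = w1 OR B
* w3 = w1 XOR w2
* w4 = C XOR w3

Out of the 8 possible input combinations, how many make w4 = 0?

w4 = C XOR w3 must be 0, so C and w3 are equal.
Satisfying assignments:
  A=0, B=0, C=0
  A=0, B=1, C=0
  A=1, B=0, C=0
  A=1, B=1, C=0
  A=1, B=1, C=1

5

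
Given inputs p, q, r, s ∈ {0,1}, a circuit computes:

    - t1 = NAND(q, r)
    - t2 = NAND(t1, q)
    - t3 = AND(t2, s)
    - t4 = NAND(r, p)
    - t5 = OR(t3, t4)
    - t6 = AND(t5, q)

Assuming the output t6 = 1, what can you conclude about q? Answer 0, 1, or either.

1

t6 = AND(t5, q) must be 1, so both t5 = 1 and q = 1.
t5 = OR(t3, t4) must be 1, so at least one of t3, t4 is 1.
Every assignment with t6 = 1 has q = 1; there are 7 such assignment(s).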